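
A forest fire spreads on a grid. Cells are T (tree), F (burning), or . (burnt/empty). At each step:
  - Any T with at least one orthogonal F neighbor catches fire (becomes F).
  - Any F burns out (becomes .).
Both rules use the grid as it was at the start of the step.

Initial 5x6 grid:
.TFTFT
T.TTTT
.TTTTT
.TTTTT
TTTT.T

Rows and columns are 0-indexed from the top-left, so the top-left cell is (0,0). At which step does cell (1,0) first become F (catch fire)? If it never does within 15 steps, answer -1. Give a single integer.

Step 1: cell (1,0)='T' (+5 fires, +2 burnt)
Step 2: cell (1,0)='T' (+4 fires, +5 burnt)
Step 3: cell (1,0)='T' (+5 fires, +4 burnt)
Step 4: cell (1,0)='T' (+4 fires, +5 burnt)
Step 5: cell (1,0)='T' (+3 fires, +4 burnt)
Step 6: cell (1,0)='T' (+1 fires, +3 burnt)
Step 7: cell (1,0)='T' (+0 fires, +1 burnt)
  fire out at step 7
Target never catches fire within 15 steps

-1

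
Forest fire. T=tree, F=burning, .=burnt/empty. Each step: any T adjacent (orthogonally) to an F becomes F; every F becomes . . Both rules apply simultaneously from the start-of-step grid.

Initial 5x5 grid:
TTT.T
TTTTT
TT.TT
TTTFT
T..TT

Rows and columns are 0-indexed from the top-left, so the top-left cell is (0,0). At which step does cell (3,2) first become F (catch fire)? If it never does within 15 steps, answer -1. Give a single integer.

Step 1: cell (3,2)='F' (+4 fires, +1 burnt)
  -> target ignites at step 1
Step 2: cell (3,2)='.' (+4 fires, +4 burnt)
Step 3: cell (3,2)='.' (+4 fires, +4 burnt)
Step 4: cell (3,2)='.' (+5 fires, +4 burnt)
Step 5: cell (3,2)='.' (+2 fires, +5 burnt)
Step 6: cell (3,2)='.' (+1 fires, +2 burnt)
Step 7: cell (3,2)='.' (+0 fires, +1 burnt)
  fire out at step 7

1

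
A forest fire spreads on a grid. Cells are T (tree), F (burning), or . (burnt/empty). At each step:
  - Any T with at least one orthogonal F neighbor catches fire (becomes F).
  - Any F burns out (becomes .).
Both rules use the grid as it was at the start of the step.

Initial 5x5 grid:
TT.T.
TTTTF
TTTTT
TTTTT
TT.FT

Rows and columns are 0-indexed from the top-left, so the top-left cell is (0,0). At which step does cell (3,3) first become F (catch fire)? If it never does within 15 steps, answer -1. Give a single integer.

Step 1: cell (3,3)='F' (+4 fires, +2 burnt)
  -> target ignites at step 1
Step 2: cell (3,3)='.' (+5 fires, +4 burnt)
Step 3: cell (3,3)='.' (+3 fires, +5 burnt)
Step 4: cell (3,3)='.' (+5 fires, +3 burnt)
Step 5: cell (3,3)='.' (+3 fires, +5 burnt)
Step 6: cell (3,3)='.' (+0 fires, +3 burnt)
  fire out at step 6

1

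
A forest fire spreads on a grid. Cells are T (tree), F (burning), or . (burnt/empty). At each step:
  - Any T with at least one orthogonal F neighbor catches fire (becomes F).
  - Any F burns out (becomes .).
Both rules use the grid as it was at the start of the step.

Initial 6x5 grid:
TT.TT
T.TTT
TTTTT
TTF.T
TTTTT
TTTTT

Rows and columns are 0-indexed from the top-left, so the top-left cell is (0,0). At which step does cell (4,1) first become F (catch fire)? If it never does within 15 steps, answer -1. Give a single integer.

Step 1: cell (4,1)='T' (+3 fires, +1 burnt)
Step 2: cell (4,1)='F' (+7 fires, +3 burnt)
  -> target ignites at step 2
Step 3: cell (4,1)='.' (+7 fires, +7 burnt)
Step 4: cell (4,1)='.' (+6 fires, +7 burnt)
Step 5: cell (4,1)='.' (+2 fires, +6 burnt)
Step 6: cell (4,1)='.' (+1 fires, +2 burnt)
Step 7: cell (4,1)='.' (+0 fires, +1 burnt)
  fire out at step 7

2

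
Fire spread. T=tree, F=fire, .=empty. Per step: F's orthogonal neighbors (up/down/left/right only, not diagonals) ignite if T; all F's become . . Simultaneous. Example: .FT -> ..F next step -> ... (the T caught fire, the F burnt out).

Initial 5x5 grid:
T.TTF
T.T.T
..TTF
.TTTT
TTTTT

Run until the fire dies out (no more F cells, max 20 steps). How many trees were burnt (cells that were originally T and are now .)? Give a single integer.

Answer: 15

Derivation:
Step 1: +4 fires, +2 burnt (F count now 4)
Step 2: +4 fires, +4 burnt (F count now 4)
Step 3: +3 fires, +4 burnt (F count now 3)
Step 4: +2 fires, +3 burnt (F count now 2)
Step 5: +1 fires, +2 burnt (F count now 1)
Step 6: +1 fires, +1 burnt (F count now 1)
Step 7: +0 fires, +1 burnt (F count now 0)
Fire out after step 7
Initially T: 17, now '.': 23
Total burnt (originally-T cells now '.'): 15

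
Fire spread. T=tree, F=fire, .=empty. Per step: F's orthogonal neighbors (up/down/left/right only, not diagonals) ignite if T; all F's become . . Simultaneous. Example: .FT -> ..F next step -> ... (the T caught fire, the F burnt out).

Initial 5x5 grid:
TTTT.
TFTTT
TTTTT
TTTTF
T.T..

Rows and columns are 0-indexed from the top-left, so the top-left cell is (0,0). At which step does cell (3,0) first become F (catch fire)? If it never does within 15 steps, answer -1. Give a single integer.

Step 1: cell (3,0)='T' (+6 fires, +2 burnt)
Step 2: cell (3,0)='T' (+9 fires, +6 burnt)
Step 3: cell (3,0)='F' (+3 fires, +9 burnt)
  -> target ignites at step 3
Step 4: cell (3,0)='.' (+1 fires, +3 burnt)
Step 5: cell (3,0)='.' (+0 fires, +1 burnt)
  fire out at step 5

3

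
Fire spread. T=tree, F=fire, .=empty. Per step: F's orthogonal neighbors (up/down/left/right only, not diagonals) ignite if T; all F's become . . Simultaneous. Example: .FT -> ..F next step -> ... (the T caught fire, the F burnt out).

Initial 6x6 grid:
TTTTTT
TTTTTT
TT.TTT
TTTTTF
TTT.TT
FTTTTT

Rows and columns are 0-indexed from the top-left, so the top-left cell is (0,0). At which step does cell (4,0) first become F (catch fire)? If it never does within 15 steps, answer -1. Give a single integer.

Step 1: cell (4,0)='F' (+5 fires, +2 burnt)
  -> target ignites at step 1
Step 2: cell (4,0)='.' (+8 fires, +5 burnt)
Step 3: cell (4,0)='.' (+9 fires, +8 burnt)
Step 4: cell (4,0)='.' (+4 fires, +9 burnt)
Step 5: cell (4,0)='.' (+4 fires, +4 burnt)
Step 6: cell (4,0)='.' (+2 fires, +4 burnt)
Step 7: cell (4,0)='.' (+0 fires, +2 burnt)
  fire out at step 7

1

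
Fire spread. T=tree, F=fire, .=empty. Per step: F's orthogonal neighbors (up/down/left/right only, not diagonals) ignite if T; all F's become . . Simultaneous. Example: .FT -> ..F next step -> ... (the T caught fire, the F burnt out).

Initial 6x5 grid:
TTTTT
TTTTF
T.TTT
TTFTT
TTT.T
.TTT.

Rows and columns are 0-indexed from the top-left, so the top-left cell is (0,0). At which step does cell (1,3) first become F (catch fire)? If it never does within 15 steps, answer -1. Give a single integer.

Step 1: cell (1,3)='F' (+7 fires, +2 burnt)
  -> target ignites at step 1
Step 2: cell (1,3)='.' (+7 fires, +7 burnt)
Step 3: cell (1,3)='.' (+7 fires, +7 burnt)
Step 4: cell (1,3)='.' (+2 fires, +7 burnt)
Step 5: cell (1,3)='.' (+1 fires, +2 burnt)
Step 6: cell (1,3)='.' (+0 fires, +1 burnt)
  fire out at step 6

1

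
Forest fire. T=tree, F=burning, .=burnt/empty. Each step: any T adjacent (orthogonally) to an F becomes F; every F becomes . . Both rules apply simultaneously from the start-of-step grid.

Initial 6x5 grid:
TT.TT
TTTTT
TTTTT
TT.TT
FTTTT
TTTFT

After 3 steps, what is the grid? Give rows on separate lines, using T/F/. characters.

Step 1: 6 trees catch fire, 2 burn out
  TT.TT
  TTTTT
  TTTTT
  FT.TT
  .FTFT
  FTF.F
Step 2: 6 trees catch fire, 6 burn out
  TT.TT
  TTTTT
  FTTTT
  .F.FT
  ..F.F
  .F...
Step 3: 4 trees catch fire, 6 burn out
  TT.TT
  FTTTT
  .FTFT
  ....F
  .....
  .....

TT.TT
FTTTT
.FTFT
....F
.....
.....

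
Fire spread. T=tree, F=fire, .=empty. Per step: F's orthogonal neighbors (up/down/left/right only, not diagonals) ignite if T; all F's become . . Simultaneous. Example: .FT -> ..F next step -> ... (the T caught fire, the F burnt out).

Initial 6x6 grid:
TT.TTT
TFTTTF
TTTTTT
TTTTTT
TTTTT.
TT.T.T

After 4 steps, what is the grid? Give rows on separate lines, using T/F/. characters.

Step 1: 7 trees catch fire, 2 burn out
  TF.TTF
  F.FTF.
  TFTTTF
  TTTTTT
  TTTTT.
  TT.T.T
Step 2: 8 trees catch fire, 7 burn out
  F..TF.
  ...F..
  F.FTF.
  TFTTTF
  TTTTT.
  TT.T.T
Step 3: 6 trees catch fire, 8 burn out
  ...F..
  ......
  ...F..
  F.FTF.
  TFTTT.
  TT.T.T
Step 4: 5 trees catch fire, 6 burn out
  ......
  ......
  ......
  ...F..
  F.FTF.
  TF.T.T

......
......
......
...F..
F.FTF.
TF.T.T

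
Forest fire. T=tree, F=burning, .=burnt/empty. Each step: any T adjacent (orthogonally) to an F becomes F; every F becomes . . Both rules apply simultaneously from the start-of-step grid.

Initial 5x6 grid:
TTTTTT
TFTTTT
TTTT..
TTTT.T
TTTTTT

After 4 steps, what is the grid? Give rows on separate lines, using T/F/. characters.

Step 1: 4 trees catch fire, 1 burn out
  TFTTTT
  F.FTTT
  TFTT..
  TTTT.T
  TTTTTT
Step 2: 6 trees catch fire, 4 burn out
  F.FTTT
  ...FTT
  F.FT..
  TFTT.T
  TTTTTT
Step 3: 6 trees catch fire, 6 burn out
  ...FTT
  ....FT
  ...F..
  F.FT.T
  TFTTTT
Step 4: 5 trees catch fire, 6 burn out
  ....FT
  .....F
  ......
  ...F.T
  F.FTTT

....FT
.....F
......
...F.T
F.FTTT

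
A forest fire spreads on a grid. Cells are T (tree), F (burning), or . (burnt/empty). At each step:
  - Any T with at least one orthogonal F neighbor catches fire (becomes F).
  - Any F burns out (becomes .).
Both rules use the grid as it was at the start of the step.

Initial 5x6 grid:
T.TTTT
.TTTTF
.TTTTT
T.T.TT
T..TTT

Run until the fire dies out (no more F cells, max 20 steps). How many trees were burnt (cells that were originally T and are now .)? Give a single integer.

Step 1: +3 fires, +1 burnt (F count now 3)
Step 2: +4 fires, +3 burnt (F count now 4)
Step 3: +5 fires, +4 burnt (F count now 5)
Step 4: +4 fires, +5 burnt (F count now 4)
Step 5: +3 fires, +4 burnt (F count now 3)
Step 6: +0 fires, +3 burnt (F count now 0)
Fire out after step 6
Initially T: 22, now '.': 27
Total burnt (originally-T cells now '.'): 19

Answer: 19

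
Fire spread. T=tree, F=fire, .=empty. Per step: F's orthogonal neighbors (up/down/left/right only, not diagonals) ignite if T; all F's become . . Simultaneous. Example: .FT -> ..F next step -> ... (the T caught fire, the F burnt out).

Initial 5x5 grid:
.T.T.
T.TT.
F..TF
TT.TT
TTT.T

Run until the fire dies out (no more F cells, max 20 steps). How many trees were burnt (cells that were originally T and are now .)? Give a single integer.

Answer: 13

Derivation:
Step 1: +4 fires, +2 burnt (F count now 4)
Step 2: +5 fires, +4 burnt (F count now 5)
Step 3: +3 fires, +5 burnt (F count now 3)
Step 4: +1 fires, +3 burnt (F count now 1)
Step 5: +0 fires, +1 burnt (F count now 0)
Fire out after step 5
Initially T: 14, now '.': 24
Total burnt (originally-T cells now '.'): 13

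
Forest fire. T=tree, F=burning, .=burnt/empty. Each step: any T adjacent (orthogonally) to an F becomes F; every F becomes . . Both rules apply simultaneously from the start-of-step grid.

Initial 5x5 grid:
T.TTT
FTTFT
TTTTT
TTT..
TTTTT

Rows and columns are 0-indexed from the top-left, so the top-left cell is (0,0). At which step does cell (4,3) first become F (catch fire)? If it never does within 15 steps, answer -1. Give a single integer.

Step 1: cell (4,3)='T' (+7 fires, +2 burnt)
Step 2: cell (4,3)='T' (+6 fires, +7 burnt)
Step 3: cell (4,3)='T' (+3 fires, +6 burnt)
Step 4: cell (4,3)='T' (+2 fires, +3 burnt)
Step 5: cell (4,3)='F' (+1 fires, +2 burnt)
  -> target ignites at step 5
Step 6: cell (4,3)='.' (+1 fires, +1 burnt)
Step 7: cell (4,3)='.' (+0 fires, +1 burnt)
  fire out at step 7

5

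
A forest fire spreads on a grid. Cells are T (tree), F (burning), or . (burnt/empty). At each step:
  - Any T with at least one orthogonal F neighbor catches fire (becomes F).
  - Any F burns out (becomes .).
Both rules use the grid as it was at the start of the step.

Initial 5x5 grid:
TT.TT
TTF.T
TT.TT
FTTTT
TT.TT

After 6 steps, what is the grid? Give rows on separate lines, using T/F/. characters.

Step 1: 4 trees catch fire, 2 burn out
  TT.TT
  TF..T
  FT.TT
  .FTTT
  FT.TT
Step 2: 5 trees catch fire, 4 burn out
  TF.TT
  F...T
  .F.TT
  ..FTT
  .F.TT
Step 3: 2 trees catch fire, 5 burn out
  F..TT
  ....T
  ...TT
  ...FT
  ...TT
Step 4: 3 trees catch fire, 2 burn out
  ...TT
  ....T
  ...FT
  ....F
  ...FT
Step 5: 2 trees catch fire, 3 burn out
  ...TT
  ....T
  ....F
  .....
  ....F
Step 6: 1 trees catch fire, 2 burn out
  ...TT
  ....F
  .....
  .....
  .....

...TT
....F
.....
.....
.....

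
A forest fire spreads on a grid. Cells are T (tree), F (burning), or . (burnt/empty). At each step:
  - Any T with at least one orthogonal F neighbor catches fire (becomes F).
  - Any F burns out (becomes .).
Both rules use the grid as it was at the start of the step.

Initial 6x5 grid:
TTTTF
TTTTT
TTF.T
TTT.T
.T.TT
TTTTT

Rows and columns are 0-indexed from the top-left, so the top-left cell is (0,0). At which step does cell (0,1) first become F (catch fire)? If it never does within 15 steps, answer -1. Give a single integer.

Step 1: cell (0,1)='T' (+5 fires, +2 burnt)
Step 2: cell (0,1)='T' (+6 fires, +5 burnt)
Step 3: cell (0,1)='F' (+5 fires, +6 burnt)
  -> target ignites at step 3
Step 4: cell (0,1)='.' (+3 fires, +5 burnt)
Step 5: cell (0,1)='.' (+4 fires, +3 burnt)
Step 6: cell (0,1)='.' (+1 fires, +4 burnt)
Step 7: cell (0,1)='.' (+0 fires, +1 burnt)
  fire out at step 7

3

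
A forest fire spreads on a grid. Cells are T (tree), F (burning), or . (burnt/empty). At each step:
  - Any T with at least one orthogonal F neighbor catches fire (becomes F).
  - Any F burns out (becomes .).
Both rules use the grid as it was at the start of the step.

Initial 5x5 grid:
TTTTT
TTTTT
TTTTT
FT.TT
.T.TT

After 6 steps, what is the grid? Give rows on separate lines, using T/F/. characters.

Step 1: 2 trees catch fire, 1 burn out
  TTTTT
  TTTTT
  FTTTT
  .F.TT
  .T.TT
Step 2: 3 trees catch fire, 2 burn out
  TTTTT
  FTTTT
  .FTTT
  ...TT
  .F.TT
Step 3: 3 trees catch fire, 3 burn out
  FTTTT
  .FTTT
  ..FTT
  ...TT
  ...TT
Step 4: 3 trees catch fire, 3 burn out
  .FTTT
  ..FTT
  ...FT
  ...TT
  ...TT
Step 5: 4 trees catch fire, 3 burn out
  ..FTT
  ...FT
  ....F
  ...FT
  ...TT
Step 6: 4 trees catch fire, 4 burn out
  ...FT
  ....F
  .....
  ....F
  ...FT

...FT
....F
.....
....F
...FT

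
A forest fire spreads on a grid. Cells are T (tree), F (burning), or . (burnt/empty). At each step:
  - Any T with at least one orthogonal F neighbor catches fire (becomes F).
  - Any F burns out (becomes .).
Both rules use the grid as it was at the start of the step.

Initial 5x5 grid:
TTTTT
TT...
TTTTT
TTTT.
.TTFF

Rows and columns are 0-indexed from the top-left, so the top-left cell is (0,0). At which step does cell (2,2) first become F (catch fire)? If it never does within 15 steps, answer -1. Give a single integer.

Step 1: cell (2,2)='T' (+2 fires, +2 burnt)
Step 2: cell (2,2)='T' (+3 fires, +2 burnt)
Step 3: cell (2,2)='F' (+3 fires, +3 burnt)
  -> target ignites at step 3
Step 4: cell (2,2)='.' (+2 fires, +3 burnt)
Step 5: cell (2,2)='.' (+2 fires, +2 burnt)
Step 6: cell (2,2)='.' (+2 fires, +2 burnt)
Step 7: cell (2,2)='.' (+2 fires, +2 burnt)
Step 8: cell (2,2)='.' (+1 fires, +2 burnt)
Step 9: cell (2,2)='.' (+1 fires, +1 burnt)
Step 10: cell (2,2)='.' (+0 fires, +1 burnt)
  fire out at step 10

3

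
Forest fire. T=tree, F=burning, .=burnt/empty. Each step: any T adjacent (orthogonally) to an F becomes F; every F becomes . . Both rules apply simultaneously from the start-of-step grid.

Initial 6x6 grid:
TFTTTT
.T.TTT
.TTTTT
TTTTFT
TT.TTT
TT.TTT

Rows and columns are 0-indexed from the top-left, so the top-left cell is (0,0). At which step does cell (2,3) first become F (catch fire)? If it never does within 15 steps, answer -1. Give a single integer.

Step 1: cell (2,3)='T' (+7 fires, +2 burnt)
Step 2: cell (2,3)='F' (+9 fires, +7 burnt)
  -> target ignites at step 2
Step 3: cell (2,3)='.' (+7 fires, +9 burnt)
Step 4: cell (2,3)='.' (+3 fires, +7 burnt)
Step 5: cell (2,3)='.' (+2 fires, +3 burnt)
Step 6: cell (2,3)='.' (+1 fires, +2 burnt)
Step 7: cell (2,3)='.' (+0 fires, +1 burnt)
  fire out at step 7

2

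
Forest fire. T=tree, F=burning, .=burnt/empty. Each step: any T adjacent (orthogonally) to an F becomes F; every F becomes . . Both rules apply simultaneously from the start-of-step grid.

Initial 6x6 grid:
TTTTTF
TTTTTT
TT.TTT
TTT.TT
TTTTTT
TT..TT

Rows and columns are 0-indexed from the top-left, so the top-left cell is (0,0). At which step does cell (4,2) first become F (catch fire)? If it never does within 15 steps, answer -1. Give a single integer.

Step 1: cell (4,2)='T' (+2 fires, +1 burnt)
Step 2: cell (4,2)='T' (+3 fires, +2 burnt)
Step 3: cell (4,2)='T' (+4 fires, +3 burnt)
Step 4: cell (4,2)='T' (+5 fires, +4 burnt)
Step 5: cell (4,2)='T' (+4 fires, +5 burnt)
Step 6: cell (4,2)='T' (+4 fires, +4 burnt)
Step 7: cell (4,2)='F' (+3 fires, +4 burnt)
  -> target ignites at step 7
Step 8: cell (4,2)='.' (+3 fires, +3 burnt)
Step 9: cell (4,2)='.' (+2 fires, +3 burnt)
Step 10: cell (4,2)='.' (+1 fires, +2 burnt)
Step 11: cell (4,2)='.' (+0 fires, +1 burnt)
  fire out at step 11

7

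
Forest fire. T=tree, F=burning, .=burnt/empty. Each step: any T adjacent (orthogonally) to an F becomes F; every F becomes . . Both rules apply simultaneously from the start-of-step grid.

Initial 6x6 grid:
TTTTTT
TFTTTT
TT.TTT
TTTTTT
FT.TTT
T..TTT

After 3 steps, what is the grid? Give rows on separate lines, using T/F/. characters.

Step 1: 7 trees catch fire, 2 burn out
  TFTTTT
  F.FTTT
  TF.TTT
  FTTTTT
  .F.TTT
  F..TTT
Step 2: 5 trees catch fire, 7 burn out
  F.FTTT
  ...FTT
  F..TTT
  .FTTTT
  ...TTT
  ...TTT
Step 3: 4 trees catch fire, 5 burn out
  ...FTT
  ....FT
  ...FTT
  ..FTTT
  ...TTT
  ...TTT

...FTT
....FT
...FTT
..FTTT
...TTT
...TTT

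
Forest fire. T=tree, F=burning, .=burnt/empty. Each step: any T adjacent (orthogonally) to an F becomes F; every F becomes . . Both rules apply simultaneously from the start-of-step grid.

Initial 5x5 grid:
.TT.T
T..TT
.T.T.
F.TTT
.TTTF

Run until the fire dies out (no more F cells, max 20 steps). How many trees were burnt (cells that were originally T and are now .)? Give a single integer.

Answer: 10

Derivation:
Step 1: +2 fires, +2 burnt (F count now 2)
Step 2: +2 fires, +2 burnt (F count now 2)
Step 3: +3 fires, +2 burnt (F count now 3)
Step 4: +1 fires, +3 burnt (F count now 1)
Step 5: +1 fires, +1 burnt (F count now 1)
Step 6: +1 fires, +1 burnt (F count now 1)
Step 7: +0 fires, +1 burnt (F count now 0)
Fire out after step 7
Initially T: 14, now '.': 21
Total burnt (originally-T cells now '.'): 10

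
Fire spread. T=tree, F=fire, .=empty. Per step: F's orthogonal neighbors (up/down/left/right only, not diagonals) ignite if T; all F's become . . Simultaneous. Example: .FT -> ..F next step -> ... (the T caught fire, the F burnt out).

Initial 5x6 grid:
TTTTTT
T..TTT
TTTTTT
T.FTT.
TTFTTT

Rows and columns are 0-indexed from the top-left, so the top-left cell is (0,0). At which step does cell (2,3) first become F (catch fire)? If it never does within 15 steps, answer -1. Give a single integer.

Step 1: cell (2,3)='T' (+4 fires, +2 burnt)
Step 2: cell (2,3)='F' (+5 fires, +4 burnt)
  -> target ignites at step 2
Step 3: cell (2,3)='.' (+5 fires, +5 burnt)
Step 4: cell (2,3)='.' (+4 fires, +5 burnt)
Step 5: cell (2,3)='.' (+4 fires, +4 burnt)
Step 6: cell (2,3)='.' (+2 fires, +4 burnt)
Step 7: cell (2,3)='.' (+0 fires, +2 burnt)
  fire out at step 7

2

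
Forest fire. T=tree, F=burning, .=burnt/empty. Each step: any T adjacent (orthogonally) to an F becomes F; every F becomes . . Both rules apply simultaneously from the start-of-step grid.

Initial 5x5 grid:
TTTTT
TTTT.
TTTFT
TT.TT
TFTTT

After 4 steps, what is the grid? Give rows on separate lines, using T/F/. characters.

Step 1: 7 trees catch fire, 2 burn out
  TTTTT
  TTTF.
  TTF.F
  TF.FT
  F.FTT
Step 2: 6 trees catch fire, 7 burn out
  TTTFT
  TTF..
  TF...
  F...F
  ...FT
Step 3: 5 trees catch fire, 6 burn out
  TTF.F
  TF...
  F....
  .....
  ....F
Step 4: 2 trees catch fire, 5 burn out
  TF...
  F....
  .....
  .....
  .....

TF...
F....
.....
.....
.....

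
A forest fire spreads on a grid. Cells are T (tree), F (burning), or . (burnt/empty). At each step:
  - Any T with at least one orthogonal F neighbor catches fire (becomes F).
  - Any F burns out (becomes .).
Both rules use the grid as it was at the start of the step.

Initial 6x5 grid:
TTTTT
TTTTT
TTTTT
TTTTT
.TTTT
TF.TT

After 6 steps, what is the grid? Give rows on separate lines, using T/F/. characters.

Step 1: 2 trees catch fire, 1 burn out
  TTTTT
  TTTTT
  TTTTT
  TTTTT
  .FTTT
  F..TT
Step 2: 2 trees catch fire, 2 burn out
  TTTTT
  TTTTT
  TTTTT
  TFTTT
  ..FTT
  ...TT
Step 3: 4 trees catch fire, 2 burn out
  TTTTT
  TTTTT
  TFTTT
  F.FTT
  ...FT
  ...TT
Step 4: 6 trees catch fire, 4 burn out
  TTTTT
  TFTTT
  F.FTT
  ...FT
  ....F
  ...FT
Step 5: 6 trees catch fire, 6 burn out
  TFTTT
  F.FTT
  ...FT
  ....F
  .....
  ....F
Step 6: 4 trees catch fire, 6 burn out
  F.FTT
  ...FT
  ....F
  .....
  .....
  .....

F.FTT
...FT
....F
.....
.....
.....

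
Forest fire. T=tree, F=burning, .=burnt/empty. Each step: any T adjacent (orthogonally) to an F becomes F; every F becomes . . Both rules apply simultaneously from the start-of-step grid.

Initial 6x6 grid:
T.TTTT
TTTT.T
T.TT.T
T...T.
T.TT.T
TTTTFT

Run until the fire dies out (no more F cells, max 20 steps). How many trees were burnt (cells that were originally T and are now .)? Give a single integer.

Answer: 24

Derivation:
Step 1: +2 fires, +1 burnt (F count now 2)
Step 2: +3 fires, +2 burnt (F count now 3)
Step 3: +2 fires, +3 burnt (F count now 2)
Step 4: +1 fires, +2 burnt (F count now 1)
Step 5: +1 fires, +1 burnt (F count now 1)
Step 6: +1 fires, +1 burnt (F count now 1)
Step 7: +1 fires, +1 burnt (F count now 1)
Step 8: +1 fires, +1 burnt (F count now 1)
Step 9: +2 fires, +1 burnt (F count now 2)
Step 10: +1 fires, +2 burnt (F count now 1)
Step 11: +3 fires, +1 burnt (F count now 3)
Step 12: +2 fires, +3 burnt (F count now 2)
Step 13: +1 fires, +2 burnt (F count now 1)
Step 14: +1 fires, +1 burnt (F count now 1)
Step 15: +1 fires, +1 burnt (F count now 1)
Step 16: +1 fires, +1 burnt (F count now 1)
Step 17: +0 fires, +1 burnt (F count now 0)
Fire out after step 17
Initially T: 25, now '.': 35
Total burnt (originally-T cells now '.'): 24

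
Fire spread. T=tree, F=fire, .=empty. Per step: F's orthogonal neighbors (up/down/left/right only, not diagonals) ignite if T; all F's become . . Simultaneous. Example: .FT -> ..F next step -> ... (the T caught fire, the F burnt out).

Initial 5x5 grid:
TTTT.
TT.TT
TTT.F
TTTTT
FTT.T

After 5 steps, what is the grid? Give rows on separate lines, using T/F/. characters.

Step 1: 4 trees catch fire, 2 burn out
  TTTT.
  TT.TF
  TTT..
  FTTTF
  .FT.T
Step 2: 6 trees catch fire, 4 burn out
  TTTT.
  TT.F.
  FTT..
  .FTF.
  ..F.F
Step 3: 4 trees catch fire, 6 burn out
  TTTF.
  FT...
  .FT..
  ..F..
  .....
Step 4: 4 trees catch fire, 4 burn out
  FTF..
  .F...
  ..F..
  .....
  .....
Step 5: 1 trees catch fire, 4 burn out
  .F...
  .....
  .....
  .....
  .....

.F...
.....
.....
.....
.....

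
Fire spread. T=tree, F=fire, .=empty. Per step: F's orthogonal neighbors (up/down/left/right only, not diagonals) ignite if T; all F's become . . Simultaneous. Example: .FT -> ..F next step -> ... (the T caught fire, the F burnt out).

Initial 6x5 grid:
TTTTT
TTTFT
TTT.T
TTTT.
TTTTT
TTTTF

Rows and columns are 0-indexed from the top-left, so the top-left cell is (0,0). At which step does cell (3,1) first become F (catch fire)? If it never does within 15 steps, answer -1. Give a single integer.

Step 1: cell (3,1)='T' (+5 fires, +2 burnt)
Step 2: cell (3,1)='T' (+7 fires, +5 burnt)
Step 3: cell (3,1)='T' (+7 fires, +7 burnt)
Step 4: cell (3,1)='F' (+5 fires, +7 burnt)
  -> target ignites at step 4
Step 5: cell (3,1)='.' (+2 fires, +5 burnt)
Step 6: cell (3,1)='.' (+0 fires, +2 burnt)
  fire out at step 6

4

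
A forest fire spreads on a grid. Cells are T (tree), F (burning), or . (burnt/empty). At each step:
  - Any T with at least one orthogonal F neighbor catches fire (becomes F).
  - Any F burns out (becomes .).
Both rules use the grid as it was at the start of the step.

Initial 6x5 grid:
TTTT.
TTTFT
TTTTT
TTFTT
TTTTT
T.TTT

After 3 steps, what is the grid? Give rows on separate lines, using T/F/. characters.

Step 1: 8 trees catch fire, 2 burn out
  TTTF.
  TTF.F
  TTFFT
  TF.FT
  TTFTT
  T.TTT
Step 2: 9 trees catch fire, 8 burn out
  TTF..
  TF...
  TF..F
  F...F
  TF.FT
  T.FTT
Step 3: 6 trees catch fire, 9 burn out
  TF...
  F....
  F....
  .....
  F...F
  T..FT

TF...
F....
F....
.....
F...F
T..FT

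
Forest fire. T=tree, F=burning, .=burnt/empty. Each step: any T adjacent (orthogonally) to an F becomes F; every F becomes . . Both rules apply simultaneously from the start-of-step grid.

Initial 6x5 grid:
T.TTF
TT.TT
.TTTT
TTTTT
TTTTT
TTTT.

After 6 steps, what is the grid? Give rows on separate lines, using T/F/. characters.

Step 1: 2 trees catch fire, 1 burn out
  T.TF.
  TT.TF
  .TTTT
  TTTTT
  TTTTT
  TTTT.
Step 2: 3 trees catch fire, 2 burn out
  T.F..
  TT.F.
  .TTTF
  TTTTT
  TTTTT
  TTTT.
Step 3: 2 trees catch fire, 3 burn out
  T....
  TT...
  .TTF.
  TTTTF
  TTTTT
  TTTT.
Step 4: 3 trees catch fire, 2 burn out
  T....
  TT...
  .TF..
  TTTF.
  TTTTF
  TTTT.
Step 5: 3 trees catch fire, 3 burn out
  T....
  TT...
  .F...
  TTF..
  TTTF.
  TTTT.
Step 6: 4 trees catch fire, 3 burn out
  T....
  TF...
  .....
  TF...
  TTF..
  TTTF.

T....
TF...
.....
TF...
TTF..
TTTF.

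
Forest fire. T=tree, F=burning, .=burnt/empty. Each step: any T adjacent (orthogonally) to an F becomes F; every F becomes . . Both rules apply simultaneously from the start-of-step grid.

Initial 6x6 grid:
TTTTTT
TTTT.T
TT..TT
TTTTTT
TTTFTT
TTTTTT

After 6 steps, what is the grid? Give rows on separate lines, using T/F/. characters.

Step 1: 4 trees catch fire, 1 burn out
  TTTTTT
  TTTT.T
  TT..TT
  TTTFTT
  TTF.FT
  TTTFTT
Step 2: 6 trees catch fire, 4 burn out
  TTTTTT
  TTTT.T
  TT..TT
  TTF.FT
  TF...F
  TTF.FT
Step 3: 6 trees catch fire, 6 burn out
  TTTTTT
  TTTT.T
  TT..FT
  TF...F
  F.....
  TF...F
Step 4: 4 trees catch fire, 6 burn out
  TTTTTT
  TTTT.T
  TF...F
  F.....
  ......
  F.....
Step 5: 3 trees catch fire, 4 burn out
  TTTTTT
  TFTT.F
  F.....
  ......
  ......
  ......
Step 6: 4 trees catch fire, 3 burn out
  TFTTTF
  F.FT..
  ......
  ......
  ......
  ......

TFTTTF
F.FT..
......
......
......
......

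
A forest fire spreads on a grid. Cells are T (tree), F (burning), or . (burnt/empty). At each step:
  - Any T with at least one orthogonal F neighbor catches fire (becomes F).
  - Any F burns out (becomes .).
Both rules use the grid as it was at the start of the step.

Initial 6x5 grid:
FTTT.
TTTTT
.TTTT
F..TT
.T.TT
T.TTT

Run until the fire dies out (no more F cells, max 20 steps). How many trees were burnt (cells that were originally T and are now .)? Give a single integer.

Step 1: +2 fires, +2 burnt (F count now 2)
Step 2: +2 fires, +2 burnt (F count now 2)
Step 3: +3 fires, +2 burnt (F count now 3)
Step 4: +2 fires, +3 burnt (F count now 2)
Step 5: +2 fires, +2 burnt (F count now 2)
Step 6: +2 fires, +2 burnt (F count now 2)
Step 7: +2 fires, +2 burnt (F count now 2)
Step 8: +2 fires, +2 burnt (F count now 2)
Step 9: +2 fires, +2 burnt (F count now 2)
Step 10: +0 fires, +2 burnt (F count now 0)
Fire out after step 10
Initially T: 21, now '.': 28
Total burnt (originally-T cells now '.'): 19

Answer: 19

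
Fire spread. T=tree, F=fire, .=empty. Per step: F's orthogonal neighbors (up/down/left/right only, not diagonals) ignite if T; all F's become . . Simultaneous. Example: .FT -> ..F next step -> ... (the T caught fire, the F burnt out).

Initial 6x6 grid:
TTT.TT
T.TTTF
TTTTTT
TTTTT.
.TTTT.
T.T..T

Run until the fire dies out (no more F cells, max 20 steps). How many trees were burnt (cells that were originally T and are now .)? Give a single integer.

Answer: 25

Derivation:
Step 1: +3 fires, +1 burnt (F count now 3)
Step 2: +3 fires, +3 burnt (F count now 3)
Step 3: +3 fires, +3 burnt (F count now 3)
Step 4: +4 fires, +3 burnt (F count now 4)
Step 5: +4 fires, +4 burnt (F count now 4)
Step 6: +4 fires, +4 burnt (F count now 4)
Step 7: +4 fires, +4 burnt (F count now 4)
Step 8: +0 fires, +4 burnt (F count now 0)
Fire out after step 8
Initially T: 27, now '.': 34
Total burnt (originally-T cells now '.'): 25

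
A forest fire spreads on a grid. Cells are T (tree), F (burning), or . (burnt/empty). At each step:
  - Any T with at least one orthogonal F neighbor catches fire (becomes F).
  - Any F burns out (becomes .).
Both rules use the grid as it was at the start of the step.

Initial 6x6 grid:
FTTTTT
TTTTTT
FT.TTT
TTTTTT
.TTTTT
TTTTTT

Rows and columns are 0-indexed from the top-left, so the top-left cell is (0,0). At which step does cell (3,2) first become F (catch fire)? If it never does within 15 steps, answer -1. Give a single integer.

Step 1: cell (3,2)='T' (+4 fires, +2 burnt)
Step 2: cell (3,2)='T' (+3 fires, +4 burnt)
Step 3: cell (3,2)='F' (+4 fires, +3 burnt)
  -> target ignites at step 3
Step 4: cell (3,2)='.' (+5 fires, +4 burnt)
Step 5: cell (3,2)='.' (+7 fires, +5 burnt)
Step 6: cell (3,2)='.' (+5 fires, +7 burnt)
Step 7: cell (3,2)='.' (+3 fires, +5 burnt)
Step 8: cell (3,2)='.' (+1 fires, +3 burnt)
Step 9: cell (3,2)='.' (+0 fires, +1 burnt)
  fire out at step 9

3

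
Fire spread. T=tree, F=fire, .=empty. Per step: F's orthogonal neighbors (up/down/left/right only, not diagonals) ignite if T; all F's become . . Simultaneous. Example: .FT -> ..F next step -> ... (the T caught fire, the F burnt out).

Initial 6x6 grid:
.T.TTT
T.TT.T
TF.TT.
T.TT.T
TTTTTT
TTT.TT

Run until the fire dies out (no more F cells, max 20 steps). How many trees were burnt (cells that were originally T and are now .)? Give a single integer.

Step 1: +1 fires, +1 burnt (F count now 1)
Step 2: +2 fires, +1 burnt (F count now 2)
Step 3: +1 fires, +2 burnt (F count now 1)
Step 4: +2 fires, +1 burnt (F count now 2)
Step 5: +2 fires, +2 burnt (F count now 2)
Step 6: +3 fires, +2 burnt (F count now 3)
Step 7: +2 fires, +3 burnt (F count now 2)
Step 8: +3 fires, +2 burnt (F count now 3)
Step 9: +4 fires, +3 burnt (F count now 4)
Step 10: +2 fires, +4 burnt (F count now 2)
Step 11: +1 fires, +2 burnt (F count now 1)
Step 12: +1 fires, +1 burnt (F count now 1)
Step 13: +1 fires, +1 burnt (F count now 1)
Step 14: +0 fires, +1 burnt (F count now 0)
Fire out after step 14
Initially T: 26, now '.': 35
Total burnt (originally-T cells now '.'): 25

Answer: 25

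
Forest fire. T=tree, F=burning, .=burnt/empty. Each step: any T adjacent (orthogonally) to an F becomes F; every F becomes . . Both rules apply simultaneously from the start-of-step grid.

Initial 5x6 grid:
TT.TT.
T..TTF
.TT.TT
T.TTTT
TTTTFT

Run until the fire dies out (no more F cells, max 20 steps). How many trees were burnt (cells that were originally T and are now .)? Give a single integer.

Step 1: +5 fires, +2 burnt (F count now 5)
Step 2: +6 fires, +5 burnt (F count now 6)
Step 3: +3 fires, +6 burnt (F count now 3)
Step 4: +2 fires, +3 burnt (F count now 2)
Step 5: +2 fires, +2 burnt (F count now 2)
Step 6: +0 fires, +2 burnt (F count now 0)
Fire out after step 6
Initially T: 21, now '.': 27
Total burnt (originally-T cells now '.'): 18

Answer: 18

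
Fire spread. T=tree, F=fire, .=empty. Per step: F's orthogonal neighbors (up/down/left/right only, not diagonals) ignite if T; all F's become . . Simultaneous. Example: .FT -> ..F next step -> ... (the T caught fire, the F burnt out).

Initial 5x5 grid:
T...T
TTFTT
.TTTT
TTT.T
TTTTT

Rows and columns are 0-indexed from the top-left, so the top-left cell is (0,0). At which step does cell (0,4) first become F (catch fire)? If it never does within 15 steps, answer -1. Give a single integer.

Step 1: cell (0,4)='T' (+3 fires, +1 burnt)
Step 2: cell (0,4)='T' (+5 fires, +3 burnt)
Step 3: cell (0,4)='F' (+5 fires, +5 burnt)
  -> target ignites at step 3
Step 4: cell (0,4)='.' (+4 fires, +5 burnt)
Step 5: cell (0,4)='.' (+2 fires, +4 burnt)
Step 6: cell (0,4)='.' (+0 fires, +2 burnt)
  fire out at step 6

3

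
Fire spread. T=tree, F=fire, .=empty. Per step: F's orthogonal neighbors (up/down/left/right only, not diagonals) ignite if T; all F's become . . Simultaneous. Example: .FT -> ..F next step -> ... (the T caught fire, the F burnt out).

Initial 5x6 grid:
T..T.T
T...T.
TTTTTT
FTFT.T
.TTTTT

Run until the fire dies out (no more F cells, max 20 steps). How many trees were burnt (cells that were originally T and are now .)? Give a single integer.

Answer: 17

Derivation:
Step 1: +5 fires, +2 burnt (F count now 5)
Step 2: +5 fires, +5 burnt (F count now 5)
Step 3: +3 fires, +5 burnt (F count now 3)
Step 4: +3 fires, +3 burnt (F count now 3)
Step 5: +1 fires, +3 burnt (F count now 1)
Step 6: +0 fires, +1 burnt (F count now 0)
Fire out after step 6
Initially T: 19, now '.': 28
Total burnt (originally-T cells now '.'): 17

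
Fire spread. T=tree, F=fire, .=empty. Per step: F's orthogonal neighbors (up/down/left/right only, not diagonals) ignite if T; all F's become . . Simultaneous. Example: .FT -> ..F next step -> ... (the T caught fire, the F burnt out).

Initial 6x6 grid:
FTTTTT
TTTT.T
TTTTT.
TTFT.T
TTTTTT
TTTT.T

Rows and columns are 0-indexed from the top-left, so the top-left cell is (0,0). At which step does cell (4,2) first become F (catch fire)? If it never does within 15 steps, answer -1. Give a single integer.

Step 1: cell (4,2)='F' (+6 fires, +2 burnt)
  -> target ignites at step 1
Step 2: cell (4,2)='.' (+10 fires, +6 burnt)
Step 3: cell (4,2)='.' (+7 fires, +10 burnt)
Step 4: cell (4,2)='.' (+3 fires, +7 burnt)
Step 5: cell (4,2)='.' (+3 fires, +3 burnt)
Step 6: cell (4,2)='.' (+1 fires, +3 burnt)
Step 7: cell (4,2)='.' (+0 fires, +1 burnt)
  fire out at step 7

1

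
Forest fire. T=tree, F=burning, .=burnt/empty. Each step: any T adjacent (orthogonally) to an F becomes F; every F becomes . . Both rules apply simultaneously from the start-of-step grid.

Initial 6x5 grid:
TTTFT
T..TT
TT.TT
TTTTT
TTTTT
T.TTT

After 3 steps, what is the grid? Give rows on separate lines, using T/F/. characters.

Step 1: 3 trees catch fire, 1 burn out
  TTF.F
  T..FT
  TT.TT
  TTTTT
  TTTTT
  T.TTT
Step 2: 3 trees catch fire, 3 burn out
  TF...
  T...F
  TT.FT
  TTTTT
  TTTTT
  T.TTT
Step 3: 3 trees catch fire, 3 burn out
  F....
  T....
  TT..F
  TTTFT
  TTTTT
  T.TTT

F....
T....
TT..F
TTTFT
TTTTT
T.TTT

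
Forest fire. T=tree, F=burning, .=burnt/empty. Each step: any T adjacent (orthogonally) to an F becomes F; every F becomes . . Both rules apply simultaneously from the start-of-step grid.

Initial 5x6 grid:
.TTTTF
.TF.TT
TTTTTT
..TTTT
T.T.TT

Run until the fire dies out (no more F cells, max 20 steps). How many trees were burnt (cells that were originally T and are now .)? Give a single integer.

Step 1: +5 fires, +2 burnt (F count now 5)
Step 2: +7 fires, +5 burnt (F count now 7)
Step 3: +5 fires, +7 burnt (F count now 5)
Step 4: +2 fires, +5 burnt (F count now 2)
Step 5: +1 fires, +2 burnt (F count now 1)
Step 6: +0 fires, +1 burnt (F count now 0)
Fire out after step 6
Initially T: 21, now '.': 29
Total burnt (originally-T cells now '.'): 20

Answer: 20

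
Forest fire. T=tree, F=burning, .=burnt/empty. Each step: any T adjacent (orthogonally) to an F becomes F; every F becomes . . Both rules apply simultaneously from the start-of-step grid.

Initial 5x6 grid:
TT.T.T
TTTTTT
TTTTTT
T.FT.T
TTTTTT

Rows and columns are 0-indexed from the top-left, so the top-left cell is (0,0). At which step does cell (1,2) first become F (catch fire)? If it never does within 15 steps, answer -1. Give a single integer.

Step 1: cell (1,2)='T' (+3 fires, +1 burnt)
Step 2: cell (1,2)='F' (+5 fires, +3 burnt)
  -> target ignites at step 2
Step 3: cell (1,2)='.' (+6 fires, +5 burnt)
Step 4: cell (1,2)='.' (+7 fires, +6 burnt)
Step 5: cell (1,2)='.' (+3 fires, +7 burnt)
Step 6: cell (1,2)='.' (+1 fires, +3 burnt)
Step 7: cell (1,2)='.' (+0 fires, +1 burnt)
  fire out at step 7

2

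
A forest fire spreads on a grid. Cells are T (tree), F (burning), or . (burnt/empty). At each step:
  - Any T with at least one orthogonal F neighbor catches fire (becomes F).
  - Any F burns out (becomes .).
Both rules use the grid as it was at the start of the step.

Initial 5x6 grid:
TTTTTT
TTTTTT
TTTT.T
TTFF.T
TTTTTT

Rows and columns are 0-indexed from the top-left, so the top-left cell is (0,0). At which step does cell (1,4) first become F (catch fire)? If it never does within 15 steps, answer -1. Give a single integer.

Step 1: cell (1,4)='T' (+5 fires, +2 burnt)
Step 2: cell (1,4)='T' (+6 fires, +5 burnt)
Step 3: cell (1,4)='F' (+7 fires, +6 burnt)
  -> target ignites at step 3
Step 4: cell (1,4)='.' (+5 fires, +7 burnt)
Step 5: cell (1,4)='.' (+3 fires, +5 burnt)
Step 6: cell (1,4)='.' (+0 fires, +3 burnt)
  fire out at step 6

3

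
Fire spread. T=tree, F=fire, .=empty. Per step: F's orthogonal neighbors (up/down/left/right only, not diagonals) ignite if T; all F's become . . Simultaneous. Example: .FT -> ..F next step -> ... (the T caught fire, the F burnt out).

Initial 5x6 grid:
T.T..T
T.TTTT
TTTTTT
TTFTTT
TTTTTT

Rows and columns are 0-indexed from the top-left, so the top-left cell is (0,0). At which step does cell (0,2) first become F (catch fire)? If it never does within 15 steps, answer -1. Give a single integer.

Step 1: cell (0,2)='T' (+4 fires, +1 burnt)
Step 2: cell (0,2)='T' (+7 fires, +4 burnt)
Step 3: cell (0,2)='F' (+7 fires, +7 burnt)
  -> target ignites at step 3
Step 4: cell (0,2)='.' (+4 fires, +7 burnt)
Step 5: cell (0,2)='.' (+2 fires, +4 burnt)
Step 6: cell (0,2)='.' (+1 fires, +2 burnt)
Step 7: cell (0,2)='.' (+0 fires, +1 burnt)
  fire out at step 7

3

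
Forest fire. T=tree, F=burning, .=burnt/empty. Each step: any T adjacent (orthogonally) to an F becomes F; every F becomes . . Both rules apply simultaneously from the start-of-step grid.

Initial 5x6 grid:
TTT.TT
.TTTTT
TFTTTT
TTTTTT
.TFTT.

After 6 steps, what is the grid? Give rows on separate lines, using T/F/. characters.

Step 1: 7 trees catch fire, 2 burn out
  TTT.TT
  .FTTTT
  F.FTTT
  TFFTTT
  .F.FT.
Step 2: 6 trees catch fire, 7 burn out
  TFT.TT
  ..FTTT
  ...FTT
  F..FTT
  ....F.
Step 3: 5 trees catch fire, 6 burn out
  F.F.TT
  ...FTT
  ....FT
  ....FT
  ......
Step 4: 3 trees catch fire, 5 burn out
  ....TT
  ....FT
  .....F
  .....F
  ......
Step 5: 2 trees catch fire, 3 burn out
  ....FT
  .....F
  ......
  ......
  ......
Step 6: 1 trees catch fire, 2 burn out
  .....F
  ......
  ......
  ......
  ......

.....F
......
......
......
......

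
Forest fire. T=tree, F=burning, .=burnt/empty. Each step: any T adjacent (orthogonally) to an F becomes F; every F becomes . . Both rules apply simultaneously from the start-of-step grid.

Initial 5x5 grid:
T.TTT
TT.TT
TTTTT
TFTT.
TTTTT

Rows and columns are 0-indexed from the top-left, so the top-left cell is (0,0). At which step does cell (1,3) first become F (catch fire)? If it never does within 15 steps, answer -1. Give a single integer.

Step 1: cell (1,3)='T' (+4 fires, +1 burnt)
Step 2: cell (1,3)='T' (+6 fires, +4 burnt)
Step 3: cell (1,3)='T' (+3 fires, +6 burnt)
Step 4: cell (1,3)='F' (+4 fires, +3 burnt)
  -> target ignites at step 4
Step 5: cell (1,3)='.' (+2 fires, +4 burnt)
Step 6: cell (1,3)='.' (+2 fires, +2 burnt)
Step 7: cell (1,3)='.' (+0 fires, +2 burnt)
  fire out at step 7

4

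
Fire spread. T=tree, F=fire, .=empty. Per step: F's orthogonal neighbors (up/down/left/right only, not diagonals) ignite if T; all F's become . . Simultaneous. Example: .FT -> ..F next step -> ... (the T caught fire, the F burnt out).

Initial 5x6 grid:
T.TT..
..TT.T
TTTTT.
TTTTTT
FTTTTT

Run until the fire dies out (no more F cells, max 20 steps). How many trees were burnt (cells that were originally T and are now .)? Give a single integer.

Answer: 20

Derivation:
Step 1: +2 fires, +1 burnt (F count now 2)
Step 2: +3 fires, +2 burnt (F count now 3)
Step 3: +3 fires, +3 burnt (F count now 3)
Step 4: +3 fires, +3 burnt (F count now 3)
Step 5: +4 fires, +3 burnt (F count now 4)
Step 6: +4 fires, +4 burnt (F count now 4)
Step 7: +1 fires, +4 burnt (F count now 1)
Step 8: +0 fires, +1 burnt (F count now 0)
Fire out after step 8
Initially T: 22, now '.': 28
Total burnt (originally-T cells now '.'): 20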